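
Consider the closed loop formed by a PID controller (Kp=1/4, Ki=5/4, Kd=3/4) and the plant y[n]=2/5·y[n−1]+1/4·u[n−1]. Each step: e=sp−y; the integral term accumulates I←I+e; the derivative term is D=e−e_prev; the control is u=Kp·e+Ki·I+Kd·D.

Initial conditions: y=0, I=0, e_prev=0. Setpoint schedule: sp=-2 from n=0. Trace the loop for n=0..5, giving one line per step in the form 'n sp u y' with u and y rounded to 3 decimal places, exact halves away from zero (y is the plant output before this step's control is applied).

0 -2 -4.500 0.000
1 -2 -2.969 -1.125
2 -2 -4.755 -1.192
3 -2 -4.750 -1.666
4 -2 -5.100 -1.854
5 -2 -5.058 -2.016

(exact arithmetic carried between steps; '≈' marks a value shown rounded to 6 d.p. or computed from one; I and e_prev carry over from the previous line; the table rounds u and y to 3 d.p., halves away from zero)
n=0: y=0, sp=-2, e=sp−y=-2; I=-2, D=e−e_prev=-2; u=1/4·(-2)+5/4·(-2)+3/4·(-2)=-4.5; next y=2/5·0+1/4·(-4.5)=-1.125
n=1: y=-1.125, sp=-2, e=sp−y=-0.875; I=-2.875, D=e−e_prev=1.125; u=1/4·(-0.875)+5/4·(-2.875)+3/4·1.125=-2.96875; next y=2/5·(-1.125)+1/4·(-2.96875)≈-1.192188
n=2: y≈-1.192188, sp=-2, e=sp−y≈-0.807813; I≈-3.682813, D=e−e_prev≈0.067188; u=1/4·(-0.807813)+5/4·(-3.682813)+3/4·0.067188≈-4.755078; next y=2/5·(-1.192188)+1/4·(-4.755078)≈-1.665645
n=3: y≈-1.665645, sp=-2, e=sp−y≈-0.334355; I≈-4.017168, D=e−e_prev≈0.473457; u=1/4·(-0.334355)+5/4·(-4.017168)+3/4·0.473457≈-4.749956; next y=2/5·(-1.665645)+1/4·(-4.749956)≈-1.853747
n=4: y≈-1.853747, sp=-2, e=sp−y≈-0.146253; I≈-4.163421, D=e−e_prev≈0.188102; u=1/4·(-0.146253)+5/4·(-4.163421)+3/4·0.188102≈-5.099763; next y=2/5·(-1.853747)+1/4·(-5.099763)≈-2.016439
n=5: y≈-2.016439, sp=-2, e=sp−y≈0.016439; I≈-4.146982, D=e−e_prev≈0.162693; u=1/4·0.016439+5/4·(-4.146982)+3/4·0.162693≈-5.057598; next y=2/5·(-2.016439)+1/4·(-5.057598)≈-2.070975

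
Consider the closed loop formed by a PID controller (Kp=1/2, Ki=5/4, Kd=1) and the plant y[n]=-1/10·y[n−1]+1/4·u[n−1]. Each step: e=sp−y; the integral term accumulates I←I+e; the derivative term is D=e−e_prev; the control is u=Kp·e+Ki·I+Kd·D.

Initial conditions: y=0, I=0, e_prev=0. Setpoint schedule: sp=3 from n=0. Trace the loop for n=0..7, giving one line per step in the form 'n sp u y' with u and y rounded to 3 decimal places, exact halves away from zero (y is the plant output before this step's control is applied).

0 3 8.250 0.000
1 3 3.328 2.063
2 3 10.513 0.626
3 3 6.710 2.566
4 3 12.341 1.421
5 3 8.983 2.943
6 3 13.304 1.952
7 3 10.380 3.131

(exact arithmetic carried between steps; '≈' marks a value shown rounded to 6 d.p. or computed from one; I and e_prev carry over from the previous line; the table rounds u and y to 3 d.p., halves away from zero)
n=0: y=0, sp=3, e=sp−y=3; I=3, D=e−e_prev=3; u=1/2·3+5/4·3+1·3=8.25; next y=-1/10·0+1/4·8.25=2.0625
n=1: y=2.0625, sp=3, e=sp−y=0.9375; I=3.9375, D=e−e_prev=-2.0625; u=1/2·0.9375+5/4·3.9375+1·(-2.0625)=3.328125; next y=-1/10·2.0625+1/4·3.328125≈0.625781
n=2: y≈0.625781, sp=3, e=sp−y≈2.374219; I≈6.311719, D=e−e_prev≈1.436719; u=1/2·2.374219+5/4·6.311719+1·1.436719≈10.513477; next y=-1/10·0.625781+1/4·10.513477≈2.565791
n=3: y≈2.565791, sp=3, e=sp−y≈0.434209; I≈6.745928, D=e−e_prev≈-1.940010; u=1/2·0.434209+5/4·6.745928+1·(-1.940010)≈6.709504; next y=-1/10·2.565791+1/4·6.709504≈1.420797
n=4: y≈1.420797, sp=3, e=sp−y≈1.579203; I≈8.325131, D=e−e_prev≈1.144994; u=1/2·1.579203+5/4·8.325131+1·1.144994≈12.341009; next y=-1/10·1.420797+1/4·12.341009≈2.943173
n=5: y≈2.943173, sp=3, e=sp−y≈0.056827; I≈8.381958, D=e−e_prev≈-1.522376; u=1/2·0.056827+5/4·8.381958+1·(-1.522376)≈8.983486; next y=-1/10·2.943173+1/4·8.983486≈1.951554
n=6: y≈1.951554, sp=3, e=sp−y≈1.048446; I≈9.430404, D=e−e_prev≈0.991618; u=1/2·1.048446+5/4·9.430404+1·0.991618≈13.303846; next y=-1/10·1.951554+1/4·13.303846≈3.130806
n=7: y≈3.130806, sp=3, e=sp−y≈-0.130806; I≈9.299598, D=e−e_prev≈-1.179252; u=1/2·(-0.130806)+5/4·9.299598+1·(-1.179252)≈10.379842; next y=-1/10·3.130806+1/4·10.379842≈2.281880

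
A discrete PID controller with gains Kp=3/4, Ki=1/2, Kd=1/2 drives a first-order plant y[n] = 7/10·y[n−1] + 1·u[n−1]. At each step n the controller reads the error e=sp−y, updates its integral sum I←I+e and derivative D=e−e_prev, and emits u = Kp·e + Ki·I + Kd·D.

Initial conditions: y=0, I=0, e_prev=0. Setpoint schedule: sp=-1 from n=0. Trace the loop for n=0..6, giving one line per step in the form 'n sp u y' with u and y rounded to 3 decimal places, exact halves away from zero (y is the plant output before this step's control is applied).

(exact arithmetic carried between steps; '≈' marks a value shown rounded to 6 d.p. or computed from one; I and e_prev carry over from the previous line; the table rounds u and y to 3 d.p., halves away from zero)
n=0: y=0, sp=-1, e=sp−y=-1; I=-1, D=e−e_prev=-1; u=3/4·(-1)+1/2·(-1)+1/2·(-1)=-1.75; next y=7/10·0+1·(-1.75)=-1.75
n=1: y=-1.75, sp=-1, e=sp−y=0.75; I=-0.25, D=e−e_prev=1.75; u=3/4·0.75+1/2·(-0.25)+1/2·1.75=1.3125; next y=7/10·(-1.75)+1·1.3125=0.0875
n=2: y=0.0875, sp=-1, e=sp−y=-1.0875; I=-1.3375, D=e−e_prev=-1.8375; u=3/4·(-1.0875)+1/2·(-1.3375)+1/2·(-1.8375)=-2.403125; next y=7/10·0.0875+1·(-2.403125)=-2.341875
n=3: y=-2.341875, sp=-1, e=sp−y=1.341875; I=0.004375, D=e−e_prev=2.429375; u=3/4·1.341875+1/2·0.004375+1/2·2.429375≈2.223281; next y=7/10·(-2.341875)+1·2.223281≈0.583969
n=4: y≈0.583969, sp=-1, e=sp−y≈-1.583969; I≈-1.579594, D=e−e_prev≈-2.925844; u=3/4·(-1.583969)+1/2·(-1.579594)+1/2·(-2.925844)≈-3.440695; next y=7/10·0.583969+1·(-3.440695)≈-3.031917
n=5: y≈-3.031917, sp=-1, e=sp−y≈2.031917; I≈0.452323, D=e−e_prev≈3.615886; u=3/4·2.031917+1/2·0.452323+1/2·3.615886≈3.558043; next y=7/10·(-3.031917)+1·3.558043≈1.435701
n=6: y≈1.435701, sp=-1, e=sp−y≈-2.435701; I≈-1.983377, D=e−e_prev≈-4.467618; u=3/4·(-2.435701)+1/2·(-1.983377)+1/2·(-4.467618)≈-5.052273; next y=7/10·1.435701+1·(-5.052273)≈-4.047282

0 -1 -1.750 0.000
1 -1 1.313 -1.750
2 -1 -2.403 0.088
3 -1 2.223 -2.342
4 -1 -3.441 0.584
5 -1 3.558 -3.032
6 -1 -5.052 1.436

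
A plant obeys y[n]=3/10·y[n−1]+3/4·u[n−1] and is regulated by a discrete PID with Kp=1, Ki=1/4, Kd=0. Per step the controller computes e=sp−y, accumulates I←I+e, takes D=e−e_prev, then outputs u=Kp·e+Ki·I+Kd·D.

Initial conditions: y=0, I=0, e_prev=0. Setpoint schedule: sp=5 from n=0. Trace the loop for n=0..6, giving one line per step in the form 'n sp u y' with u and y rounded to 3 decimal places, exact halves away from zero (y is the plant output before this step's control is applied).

0 5 6.250 0.000
1 5 1.641 4.688
2 5 4.282 2.637
3 5 3.166 4.003
4 5 3.950 3.575
5 5 3.731 4.035
6 5 4.005 4.009

(exact arithmetic carried between steps; '≈' marks a value shown rounded to 6 d.p. or computed from one; I and e_prev carry over from the previous line; the table rounds u and y to 3 d.p., halves away from zero)
n=0: y=0, sp=5, e=sp−y=5; I=5, D=e−e_prev=5; u=1·5+1/4·5+0·5=6.25; next y=3/10·0+3/4·6.25=4.6875
n=1: y=4.6875, sp=5, e=sp−y=0.3125; I=5.3125, D=e−e_prev=-4.6875; u=1·0.3125+1/4·5.3125+0·(-4.6875)=1.640625; next y=3/10·4.6875+3/4·1.640625≈2.636719
n=2: y≈2.636719, sp=5, e=sp−y≈2.363281; I≈7.675781, D=e−e_prev≈2.050781; u=1·2.363281+1/4·7.675781+0·2.050781≈4.282227; next y=3/10·2.636719+3/4·4.282227≈4.002686
n=3: y≈4.002686, sp=5, e=sp−y≈0.997314; I≈8.673096, D=e−e_prev≈-1.365967; u=1·0.997314+1/4·8.673096+0·(-1.365967)≈3.165588; next y=3/10·4.002686+3/4·3.165588≈3.574997
n=4: y≈3.574997, sp=5, e=sp−y≈1.425003; I≈10.098099, D=e−e_prev≈0.427689; u=1·1.425003+1/4·10.098099+0·0.427689≈3.949528; next y=3/10·3.574997+3/4·3.949528≈4.034645
n=5: y≈4.034645, sp=5, e=sp−y≈0.965355; I≈11.063454, D=e−e_prev≈-0.459648; u=1·0.965355+1/4·11.063454+0·(-0.459648)≈3.731219; next y=3/10·4.034645+3/4·3.731219≈4.008807
n=6: y≈4.008807, sp=5, e=sp−y≈0.991193; I≈12.054646, D=e−e_prev≈0.025837; u=1·0.991193+1/4·12.054646+0·0.025837≈4.004854; next y=3/10·4.008807+3/4·4.004854≈4.206283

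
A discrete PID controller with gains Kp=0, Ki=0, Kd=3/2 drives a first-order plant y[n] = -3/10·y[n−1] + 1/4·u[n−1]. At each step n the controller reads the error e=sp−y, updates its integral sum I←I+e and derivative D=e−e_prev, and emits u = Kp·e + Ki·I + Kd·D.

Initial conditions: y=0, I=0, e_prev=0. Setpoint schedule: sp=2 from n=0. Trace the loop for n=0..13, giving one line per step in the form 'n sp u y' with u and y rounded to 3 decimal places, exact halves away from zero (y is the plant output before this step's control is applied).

0 2 3.000 0.000
1 2 -1.125 0.750
2 2 1.884 -0.506
3 2 -1.694 0.623
4 2 1.850 -0.610
5 2 -1.884 0.646
6 2 1.965 -0.665
7 2 -2.033 0.691
8 2 2.109 -0.715
9 2 -2.186 0.742
10 2 2.267 -0.769
11 2 -2.350 0.797
12 2 2.436 -0.827
13 2 -2.526 0.857

(exact arithmetic carried between steps; '≈' marks a value shown rounded to 6 d.p. or computed from one; I and e_prev carry over from the previous line; the table rounds u and y to 3 d.p., halves away from zero)
n=0: y=0, sp=2, e=sp−y=2; I=2, D=e−e_prev=2; u=0·2+0·2+3/2·2=3; next y=-3/10·0+1/4·3=0.75
n=1: y=0.75, sp=2, e=sp−y=1.25; I=3.25, D=e−e_prev=-0.75; u=0·1.25+0·3.25+3/2·(-0.75)=-1.125; next y=-3/10·0.75+1/4·(-1.125)=-0.50625
n=2: y=-0.50625, sp=2, e=sp−y=2.50625; I=5.75625, D=e−e_prev=1.25625; u=0·2.50625+0·5.75625+3/2·1.25625=1.884375; next y=-3/10·(-0.50625)+1/4·1.884375≈0.622969
n=3: y≈0.622969, sp=2, e=sp−y≈1.377031; I≈7.133281, D=e−e_prev≈-1.129219; u=0·1.377031+0·7.133281+3/2·(-1.129219)≈-1.693828; next y=-3/10·0.622969+1/4·(-1.693828)≈-0.610348
n=4: y≈-0.610348, sp=2, e=sp−y≈2.610348; I≈9.743629, D=e−e_prev≈1.233316; u=0·2.610348+0·9.743629+3/2·1.233316≈1.849975; next y=-3/10·(-0.610348)+1/4·1.849975≈0.645598
n=5: y≈0.645598, sp=2, e=sp−y≈1.354402; I≈11.098031, D=e−e_prev≈-1.255946; u=0·1.354402+0·11.098031+3/2·(-1.255946)≈-1.883918; next y=-3/10·0.645598+1/4·(-1.883918)≈-0.664659
n=6: y≈-0.664659, sp=2, e=sp−y≈2.664659; I≈13.762690, D=e−e_prev≈1.310257; u=0·2.664659+0·13.762690+3/2·1.310257≈1.965385; next y=-3/10·(-0.664659)+1/4·1.965385≈0.690744
n=7: y≈0.690744, sp=2, e=sp−y≈1.309256; I≈15.071946, D=e−e_prev≈-1.355403; u=0·1.309256+0·15.071946+3/2·(-1.355403)≈-2.033105; next y=-3/10·0.690744+1/4·(-2.033105)≈-0.715499
n=8: y≈-0.715499, sp=2, e=sp−y≈2.715499; I≈17.787445, D=e−e_prev≈1.406243; u=0·2.715499+0·17.787445+3/2·1.406243≈2.109365; next y=-3/10·(-0.715499)+1/4·2.109365≈0.741991
n=9: y≈0.741991, sp=2, e=sp−y≈1.258009; I≈19.045454, D=e−e_prev≈-1.457490; u=0·1.258009+0·19.045454+3/2·(-1.457490)≈-2.186236; next y=-3/10·0.741991+1/4·(-2.186236)≈-0.769156
n=10: y≈-0.769156, sp=2, e=sp−y≈2.769156; I≈21.814610, D=e−e_prev≈1.511147; u=0·2.769156+0·21.814610+3/2·1.511147≈2.266721; next y=-3/10·(-0.769156)+1/4·2.266721≈0.797427
n=11: y≈0.797427, sp=2, e=sp−y≈1.202573; I≈23.017183, D=e−e_prev≈-1.566583; u=0·1.202573+0·23.017183+3/2·(-1.566583)≈-2.349875; next y=-3/10·0.797427+1/4·(-2.349875)≈-0.826697
n=12: y≈-0.826697, sp=2, e=sp−y≈2.826697; I≈25.843880, D=e−e_prev≈1.624124; u=0·2.826697+0·25.843880+3/2·1.624124≈2.436186; next y=-3/10·(-0.826697)+1/4·2.436186≈0.857056
n=13: y≈0.857056, sp=2, e=sp−y≈1.142944; I≈26.986825, D=e−e_prev≈-1.683752; u=0·1.142944+0·26.986825+3/2·(-1.683752)≈-2.525629; next y=-3/10·0.857056+1/4·(-2.525629)≈-0.888524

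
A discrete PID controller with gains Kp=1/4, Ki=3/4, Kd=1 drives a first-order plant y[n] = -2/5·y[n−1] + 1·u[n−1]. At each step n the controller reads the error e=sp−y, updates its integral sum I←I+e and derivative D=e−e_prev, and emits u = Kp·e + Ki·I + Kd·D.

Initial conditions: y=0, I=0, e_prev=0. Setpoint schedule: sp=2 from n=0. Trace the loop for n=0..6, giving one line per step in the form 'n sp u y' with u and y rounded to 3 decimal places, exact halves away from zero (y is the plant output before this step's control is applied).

(exact arithmetic carried between steps; '≈' marks a value shown rounded to 6 d.p. or computed from one; I and e_prev carry over from the previous line; the table rounds u and y to 3 d.p., halves away from zero)
n=0: y=0, sp=2, e=sp−y=2; I=2, D=e−e_prev=2; u=1/4·2+3/4·2+1·2=4; next y=-2/5·0+1·4=4
n=1: y=4, sp=2, e=sp−y=-2; I=0, D=e−e_prev=-4; u=1/4·(-2)+3/4·0+1·(-4)=-4.5; next y=-2/5·4+1·(-4.5)=-6.1
n=2: y=-6.1, sp=2, e=sp−y=8.1; I=8.1, D=e−e_prev=10.1; u=1/4·8.1+3/4·8.1+1·10.1=18.2; next y=-2/5·(-6.1)+1·18.2=20.64
n=3: y=20.64, sp=2, e=sp−y=-18.64; I=-10.54, D=e−e_prev=-26.74; u=1/4·(-18.64)+3/4·(-10.54)+1·(-26.74)=-39.305; next y=-2/5·20.64+1·(-39.305)=-47.561
n=4: y=-47.561, sp=2, e=sp−y=49.561; I=39.021, D=e−e_prev=68.201; u=1/4·49.561+3/4·39.021+1·68.201=109.857; next y=-2/5·(-47.561)+1·109.857=128.8814
n=5: y=128.8814, sp=2, e=sp−y=-126.8814; I=-87.8604, D=e−e_prev=-176.4424; u=1/4·(-126.8814)+3/4·(-87.8604)+1·(-176.4424)=-274.05805; next y=-2/5·128.8814+1·(-274.05805)=-325.61061
n=6: y=-325.61061, sp=2, e=sp−y=327.61061; I=239.75021, D=e−e_prev=454.49201; u=1/4·327.61061+3/4·239.75021+1·454.49201=716.20732; next y=-2/5·(-325.61061)+1·716.20732=846.451564

0 2 4.000 0.000
1 2 -4.500 4.000
2 2 18.200 -6.100
3 2 -39.305 20.640
4 2 109.857 -47.561
5 2 -274.058 128.881
6 2 716.207 -325.611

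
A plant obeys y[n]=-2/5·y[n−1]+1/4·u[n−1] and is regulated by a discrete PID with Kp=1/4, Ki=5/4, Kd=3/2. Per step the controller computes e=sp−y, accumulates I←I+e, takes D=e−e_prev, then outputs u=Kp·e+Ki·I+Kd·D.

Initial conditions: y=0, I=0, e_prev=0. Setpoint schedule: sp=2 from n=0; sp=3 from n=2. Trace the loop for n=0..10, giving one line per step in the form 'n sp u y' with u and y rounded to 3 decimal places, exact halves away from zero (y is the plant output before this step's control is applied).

0 2 6.000 0.000
1 2 1.000 1.500
2 3 12.425 -0.350
3 3 1.549 3.246
4 3 19.108 -0.911
5 3 -0.398 5.142
6 3 27.897 -2.156
7 3 -6.582 7.837
8 3 40.212 -4.780
9 3 -19.224 11.965
10 3 59.359 -9.592

(exact arithmetic carried between steps; '≈' marks a value shown rounded to 6 d.p. or computed from one; I and e_prev carry over from the previous line; the table rounds u and y to 3 d.p., halves away from zero)
n=0: y=0, sp=2, e=sp−y=2; I=2, D=e−e_prev=2; u=1/4·2+5/4·2+3/2·2=6; next y=-2/5·0+1/4·6=1.5
n=1: y=1.5, sp=2, e=sp−y=0.5; I=2.5, D=e−e_prev=-1.5; u=1/4·0.5+5/4·2.5+3/2·(-1.5)=1; next y=-2/5·1.5+1/4·1=-0.35
n=2: y=-0.35, sp=3, e=sp−y=3.35; I=5.85, D=e−e_prev=2.85; u=1/4·3.35+5/4·5.85+3/2·2.85=12.425; next y=-2/5·(-0.35)+1/4·12.425=3.24625
n=3: y=3.24625, sp=3, e=sp−y=-0.24625; I=5.60375, D=e−e_prev=-3.59625; u=1/4·(-0.24625)+5/4·5.60375+3/2·(-3.59625)=1.54875; next y=-2/5·3.24625+1/4·1.54875≈-0.911313
n=4: y≈-0.911313, sp=3, e=sp−y≈3.911313; I≈9.515063, D=e−e_prev≈4.157563; u=1/4·3.911313+5/4·9.515063+3/2·4.157563≈19.108; next y=-2/5·(-0.911313)+1/4·19.108≈5.141525
n=5: y=5.141525, sp=3, e=sp−y=-2.141525; I≈7.373538, D=e−e_prev≈-6.052838; u=1/4·(-2.141525)+5/4·7.373538+3/2·(-6.052838)≈-0.397716; next y=-2/5·5.141525+1/4·(-0.397716)≈-2.156039
n=6: y≈-2.156039, sp=3, e=sp−y≈5.156039; I≈12.529576, D=e−e_prev≈7.297564; u=1/4·5.156039+5/4·12.529576+3/2·7.297564≈27.897326; next y=-2/5·(-2.156039)+1/4·27.897326≈7.836747
n=7: y≈7.836747, sp=3, e=sp−y≈-4.836747; I≈7.692829, D=e−e_prev≈-9.992786; u=1/4·(-4.836747)+5/4·7.692829+3/2·(-9.992786)≈-6.582329; next y=-2/5·7.836747+1/4·(-6.582329)≈-4.780281
n=8: y≈-4.780281, sp=3, e=sp−y≈7.780281; I≈15.473110, D=e−e_prev≈12.617028; u=1/4·7.780281+5/4·15.473110+3/2·12.617028≈40.212001; next y=-2/5·(-4.780281)+1/4·40.212001≈11.965113
n=9: y≈11.965113, sp=3, e=sp−y≈-8.965113; I≈6.507998, D=e−e_prev≈-16.745394; u=1/4·(-8.965113)+5/4·6.507998+3/2·(-16.745394)≈-19.224371; next y=-2/5·11.965113+1/4·(-19.224371)≈-9.592138
n=10: y≈-9.592138, sp=3, e=sp−y≈12.592138; I≈19.100136, D=e−e_prev≈21.557250; u=1/4·12.592138+5/4·19.100136+3/2·21.557250≈59.359080; next y=-2/5·(-9.592138)+1/4·59.359080≈18.676625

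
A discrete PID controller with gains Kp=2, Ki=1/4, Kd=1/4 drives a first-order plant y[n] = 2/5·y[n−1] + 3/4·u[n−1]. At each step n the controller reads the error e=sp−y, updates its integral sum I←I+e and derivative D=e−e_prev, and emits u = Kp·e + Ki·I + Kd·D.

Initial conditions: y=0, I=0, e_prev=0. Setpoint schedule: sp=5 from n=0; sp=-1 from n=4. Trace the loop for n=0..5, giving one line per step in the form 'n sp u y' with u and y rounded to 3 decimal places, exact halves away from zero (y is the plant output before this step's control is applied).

(exact arithmetic carried between steps; '≈' marks a value shown rounded to 6 d.p. or computed from one; I and e_prev carry over from the previous line; the table rounds u and y to 3 d.p., halves away from zero)
n=0: y=0, sp=5, e=sp−y=5; I=5, D=e−e_prev=5; u=2·5+1/4·5+1/4·5=12.5; next y=2/5·0+3/4·12.5=9.375
n=1: y=9.375, sp=5, e=sp−y=-4.375; I=0.625, D=e−e_prev=-9.375; u=2·(-4.375)+1/4·0.625+1/4·(-9.375)=-10.9375; next y=2/5·9.375+3/4·(-10.9375)=-4.453125
n=2: y=-4.453125, sp=5, e=sp−y=9.453125; I=10.078125, D=e−e_prev=13.828125; u=2·9.453125+1/4·10.078125+1/4·13.828125≈24.882813; next y=2/5·(-4.453125)+3/4·24.882813≈16.880859
n=3: y≈16.880859, sp=5, e=sp−y≈-11.880859; I≈-1.802734, D=e−e_prev≈-21.333984; u=2·(-11.880859)+1/4·(-1.802734)+1/4·(-21.333984)≈-29.545898; next y=2/5·16.880859+3/4·(-29.545898)≈-15.407080
n=4: y≈-15.407080, sp=-1, e=sp−y≈14.407080; I≈12.604346, D=e−e_prev≈26.287939; u=2·14.407080+1/4·12.604346+1/4·26.287939≈38.537231; next y=2/5·(-15.407080)+3/4·38.537231≈22.740092
n=5: y≈22.740092, sp=-1, e=sp−y≈-23.740092; I≈-11.135746, D=e−e_prev≈-38.147172; u=2·(-23.740092)+1/4·(-11.135746)+1/4·(-38.147172)≈-59.800912; next y=2/5·22.740092+3/4·(-59.800912)≈-35.754648

0 5 12.500 0.000
1 5 -10.938 9.375
2 5 24.883 -4.453
3 5 -29.546 16.881
4 -1 38.537 -15.407
5 -1 -59.801 22.740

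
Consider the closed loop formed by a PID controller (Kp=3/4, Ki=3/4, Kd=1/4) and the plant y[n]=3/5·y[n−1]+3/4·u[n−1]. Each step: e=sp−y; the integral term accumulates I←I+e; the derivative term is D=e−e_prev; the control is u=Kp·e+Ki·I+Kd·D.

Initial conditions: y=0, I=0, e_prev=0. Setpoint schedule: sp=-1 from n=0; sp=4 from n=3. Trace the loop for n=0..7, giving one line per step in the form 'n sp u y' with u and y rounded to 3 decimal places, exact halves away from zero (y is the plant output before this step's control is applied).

(exact arithmetic carried between steps; '≈' marks a value shown rounded to 6 d.p. or computed from one; I and e_prev carry over from the previous line; the table rounds u and y to 3 d.p., halves away from zero)
n=0: y=0, sp=-1, e=sp−y=-1; I=-1, D=e−e_prev=-1; u=3/4·(-1)+3/4·(-1)+1/4·(-1)=-1.75; next y=3/5·0+3/4·(-1.75)=-1.3125
n=1: y=-1.3125, sp=-1, e=sp−y=0.3125; I=-0.6875, D=e−e_prev=1.3125; u=3/4·0.3125+3/4·(-0.6875)+1/4·1.3125=0.046875; next y=3/5·(-1.3125)+3/4·0.046875≈-0.752344
n=2: y≈-0.752344, sp=-1, e=sp−y≈-0.247656; I≈-0.935156, D=e−e_prev≈-0.560156; u=3/4·(-0.247656)+3/4·(-0.935156)+1/4·(-0.560156)≈-1.027148; next y=3/5·(-0.752344)+3/4·(-1.027148)≈-1.221768
n=3: y≈-1.221768, sp=4, e=sp−y≈5.221768; I≈4.286611, D=e−e_prev≈5.469424; u=3/4·5.221768+3/4·4.286611+1/4·5.469424≈8.498640; next y=3/5·(-1.221768)+3/4·8.498640≈5.640920
n=4: y≈5.640920, sp=4, e=sp−y≈-1.640920; I≈2.645692, D=e−e_prev≈-6.862687; u=3/4·(-1.640920)+3/4·2.645692+1/4·(-6.862687)≈-0.962093; next y=3/5·5.640920+3/4·(-0.962093)≈2.662982
n=5: y≈2.662982, sp=4, e=sp−y≈1.337018; I≈3.982710, D=e−e_prev≈2.977937; u=3/4·1.337018+3/4·3.982710+1/4·2.977937≈4.734280; next y=3/5·2.662982+3/4·4.734280≈5.148499
n=6: y≈5.148499, sp=4, e=sp−y≈-1.148499; I≈2.834210, D=e−e_prev≈-2.485517; u=3/4·(-1.148499)+3/4·2.834210+1/4·(-2.485517)≈0.642904; next y=3/5·5.148499+3/4·0.642904≈3.571278
n=7: y≈3.571278, sp=4, e=sp−y≈0.428722; I≈3.262933, D=e−e_prev≈1.577222; u=3/4·0.428722+3/4·3.262933+1/4·1.577222≈3.163047; next y=3/5·3.571278+3/4·3.163047≈4.515052

0 -1 -1.750 0.000
1 -1 0.047 -1.313
2 -1 -1.027 -0.752
3 4 8.499 -1.222
4 4 -0.962 5.641
5 4 4.734 2.663
6 4 0.643 5.148
7 4 3.163 3.571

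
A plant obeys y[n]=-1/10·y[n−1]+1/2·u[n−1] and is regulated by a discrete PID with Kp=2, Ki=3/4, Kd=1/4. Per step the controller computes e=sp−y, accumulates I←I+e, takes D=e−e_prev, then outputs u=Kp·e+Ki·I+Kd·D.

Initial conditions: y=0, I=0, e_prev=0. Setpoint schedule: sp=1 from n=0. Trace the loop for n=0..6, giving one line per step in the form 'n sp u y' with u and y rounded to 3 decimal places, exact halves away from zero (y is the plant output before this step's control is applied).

0 1 3.000 0.000
1 1 -1.000 1.500
2 1 5.450 -0.650
3 1 -4.170 2.790
4 1 10.810 -2.364
5 1 -11.971 5.641
6 1 23.122 -6.550

(exact arithmetic carried between steps; '≈' marks a value shown rounded to 6 d.p. or computed from one; I and e_prev carry over from the previous line; the table rounds u and y to 3 d.p., halves away from zero)
n=0: y=0, sp=1, e=sp−y=1; I=1, D=e−e_prev=1; u=2·1+3/4·1+1/4·1=3; next y=-1/10·0+1/2·3=1.5
n=1: y=1.5, sp=1, e=sp−y=-0.5; I=0.5, D=e−e_prev=-1.5; u=2·(-0.5)+3/4·0.5+1/4·(-1.5)=-1; next y=-1/10·1.5+1/2·(-1)=-0.65
n=2: y=-0.65, sp=1, e=sp−y=1.65; I=2.15, D=e−e_prev=2.15; u=2·1.65+3/4·2.15+1/4·2.15=5.45; next y=-1/10·(-0.65)+1/2·5.45=2.79
n=3: y=2.79, sp=1, e=sp−y=-1.79; I=0.36, D=e−e_prev=-3.44; u=2·(-1.79)+3/4·0.36+1/4·(-3.44)=-4.17; next y=-1/10·2.79+1/2·(-4.17)=-2.364
n=4: y=-2.364, sp=1, e=sp−y=3.364; I=3.724, D=e−e_prev=5.154; u=2·3.364+3/4·3.724+1/4·5.154=10.8095; next y=-1/10·(-2.364)+1/2·10.8095=5.64115
n=5: y=5.64115, sp=1, e=sp−y=-4.64115; I=-0.91715, D=e−e_prev=-8.00515; u=2·(-4.64115)+3/4·(-0.91715)+1/4·(-8.00515)=-11.97145; next y=-1/10·5.64115+1/2·(-11.97145)=-6.54984
n=6: y=-6.54984, sp=1, e=sp−y=7.54984; I=6.63269, D=e−e_prev=12.19099; u=2·7.54984+3/4·6.63269+1/4·12.19099=23.121945; next y=-1/10·(-6.54984)+1/2·23.121945≈12.215957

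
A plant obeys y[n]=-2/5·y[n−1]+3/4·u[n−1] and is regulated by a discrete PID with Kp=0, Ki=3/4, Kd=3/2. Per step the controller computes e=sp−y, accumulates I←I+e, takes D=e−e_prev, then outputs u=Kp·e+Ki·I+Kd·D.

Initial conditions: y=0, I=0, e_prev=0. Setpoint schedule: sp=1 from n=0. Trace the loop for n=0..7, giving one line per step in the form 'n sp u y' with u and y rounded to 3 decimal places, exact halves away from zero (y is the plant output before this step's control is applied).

(exact arithmetic carried between steps; '≈' marks a value shown rounded to 6 d.p. or computed from one; I and e_prev carry over from the previous line; the table rounds u and y to 3 d.p., halves away from zero)
n=0: y=0, sp=1, e=sp−y=1; I=1, D=e−e_prev=1; u=0·1+3/4·1+3/2·1=2.25; next y=-2/5·0+3/4·2.25=1.6875
n=1: y=1.6875, sp=1, e=sp−y=-0.6875; I=0.3125, D=e−e_prev=-1.6875; u=0·(-0.6875)+3/4·0.3125+3/2·(-1.6875)=-2.296875; next y=-2/5·1.6875+3/4·(-2.296875)≈-2.397656
n=2: y≈-2.397656, sp=1, e=sp−y≈3.397656; I≈3.710156, D=e−e_prev≈4.085156; u=0·3.397656+3/4·3.710156+3/2·4.085156≈8.910352; next y=-2/5·(-2.397656)+3/4·8.910352≈7.641826
n=3: y≈7.641826, sp=1, e=sp−y≈-6.641826; I≈-2.931670, D=e−e_prev≈-10.039482; u=0·(-6.641826)+3/4·(-2.931670)+3/2·(-10.039482)≈-17.257976; next y=-2/5·7.641826+3/4·(-17.257976)≈-16.000213
n=4: y≈-16.000213, sp=1, e=sp−y≈17.000213; I≈14.068543, D=e−e_prev≈23.642039; u=0·17.000213+3/4·14.068543+3/2·23.642039≈46.014465; next y=-2/5·(-16.000213)+3/4·46.014465≈40.910934
n=5: y≈40.910934, sp=1, e=sp−y≈-39.910934; I≈-25.842391, D=e−e_prev≈-56.911146; u=0·(-39.910934)+3/4·(-25.842391)+3/2·(-56.911146)≈-104.748513; next y=-2/5·40.910934+3/4·(-104.748513)≈-94.925758
n=6: y≈-94.925758, sp=1, e=sp−y≈95.925758; I≈70.083367, D=e−e_prev≈135.836692; u=0·95.925758+3/4·70.083367+3/2·135.836692≈256.317563; next y=-2/5·(-94.925758)+3/4·256.317563≈230.208475
n=7: y≈230.208475, sp=1, e=sp−y≈-229.208475; I≈-159.125109, D=e−e_prev≈-325.134234; u=0·(-229.208475)+3/4·(-159.125109)+3/2·(-325.134234)≈-607.045182; next y=-2/5·230.208475+3/4·(-607.045182)≈-547.367277

0 1 2.250 0.000
1 1 -2.297 1.688
2 1 8.910 -2.398
3 1 -17.258 7.642
4 1 46.014 -16.000
5 1 -104.749 40.911
6 1 256.318 -94.926
7 1 -607.045 230.208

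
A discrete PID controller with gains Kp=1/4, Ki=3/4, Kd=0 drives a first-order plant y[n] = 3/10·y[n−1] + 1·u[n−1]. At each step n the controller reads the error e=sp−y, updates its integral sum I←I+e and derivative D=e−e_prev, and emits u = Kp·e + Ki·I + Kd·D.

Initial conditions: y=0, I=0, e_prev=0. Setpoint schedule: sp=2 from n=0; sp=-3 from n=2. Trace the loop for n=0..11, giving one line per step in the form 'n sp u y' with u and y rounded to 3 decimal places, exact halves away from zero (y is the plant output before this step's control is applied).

0 2 2.000 0.000
1 2 1.500 2.000
2 -3 -3.600 2.100
3 -3 -2.355 -2.970
4 -3 -2.102 -3.246
5 -3 -2.088 -3.075
6 -3 -2.096 -3.010
7 -3 -2.099 -2.999
8 -3 -2.100 -2.999
9 -3 -2.100 -3.000
10 -3 -2.100 -3.000
11 -3 -2.100 -3.000

(exact arithmetic carried between steps; '≈' marks a value shown rounded to 6 d.p. or computed from one; I and e_prev carry over from the previous line; the table rounds u and y to 3 d.p., halves away from zero)
n=0: y=0, sp=2, e=sp−y=2; I=2, D=e−e_prev=2; u=1/4·2+3/4·2+0·2=2; next y=3/10·0+1·2=2
n=1: y=2, sp=2, e=sp−y=0; I=2, D=e−e_prev=-2; u=1/4·0+3/4·2+0·(-2)=1.5; next y=3/10·2+1·1.5=2.1
n=2: y=2.1, sp=-3, e=sp−y=-5.1; I=-3.1, D=e−e_prev=-5.1; u=1/4·(-5.1)+3/4·(-3.1)+0·(-5.1)=-3.6; next y=3/10·2.1+1·(-3.6)=-2.97
n=3: y=-2.97, sp=-3, e=sp−y=-0.03; I=-3.13, D=e−e_prev=5.07; u=1/4·(-0.03)+3/4·(-3.13)+0·5.07=-2.355; next y=3/10·(-2.97)+1·(-2.355)=-3.246
n=4: y=-3.246, sp=-3, e=sp−y=0.246; I=-2.884, D=e−e_prev=0.276; u=1/4·0.246+3/4·(-2.884)+0·0.276=-2.1015; next y=3/10·(-3.246)+1·(-2.1015)=-3.0753
n=5: y=-3.0753, sp=-3, e=sp−y=0.0753; I=-2.8087, D=e−e_prev=-0.1707; u=1/4·0.0753+3/4·(-2.8087)+0·(-0.1707)=-2.0877; next y=3/10·(-3.0753)+1·(-2.0877)=-3.01029
n=6: y=-3.01029, sp=-3, e=sp−y=0.01029; I=-2.79841, D=e−e_prev=-0.06501; u=1/4·0.01029+3/4·(-2.79841)+0·(-0.06501)=-2.096235; next y=3/10·(-3.01029)+1·(-2.096235)=-2.999322
n=7: y=-2.999322, sp=-3, e=sp−y=-0.000678; I=-2.799088, D=e−e_prev=-0.010968; u=1/4·(-0.000678)+3/4·(-2.799088)+0·(-0.010968)≈-2.099486; next y=3/10·(-2.999322)+1·(-2.099486)≈-2.999282
n=8: y≈-2.999282, sp=-3, e=sp−y≈-0.000718; I≈-2.799806, D=e−e_prev≈-0.000040; u=1/4·(-0.000718)+3/4·(-2.799806)+0·(-0.000040)≈-2.100034; next y=3/10·(-2.999282)+1·(-2.100034)≈-2.999819
n=9: y≈-2.999819, sp=-3, e=sp−y≈-0.000181; I≈-2.799987, D=e−e_prev≈0.000536; u=1/4·(-0.000181)+3/4·(-2.799987)+0·0.000536≈-2.100036; next y=3/10·(-2.999819)+1·(-2.100036)≈-2.999981
n=10: y≈-2.999981, sp=-3, e=sp−y≈-0.000019; I≈-2.800006, D=e−e_prev≈0.000163; u=1/4·(-0.000019)+3/4·(-2.800006)+0·0.000163≈-2.100009; next y=3/10·(-2.999981)+1·(-2.100009)≈-3.000004
n=11: y≈-3.000004, sp=-3, e=sp−y≈0.000004; I≈-2.800002, D=e−e_prev≈0.000022; u=1/4·0.000004+3/4·(-2.800002)+0·0.000022≈-2.100001; next y=3/10·(-3.000004)+1·(-2.100001)≈-3.000002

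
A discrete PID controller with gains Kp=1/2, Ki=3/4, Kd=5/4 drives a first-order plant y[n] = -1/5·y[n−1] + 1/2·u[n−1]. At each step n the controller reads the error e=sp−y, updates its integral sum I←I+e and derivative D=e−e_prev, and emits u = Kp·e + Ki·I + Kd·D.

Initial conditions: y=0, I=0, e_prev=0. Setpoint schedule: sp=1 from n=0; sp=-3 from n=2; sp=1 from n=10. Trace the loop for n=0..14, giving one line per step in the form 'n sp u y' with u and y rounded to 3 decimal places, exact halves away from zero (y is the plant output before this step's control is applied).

0 1 2.500 0.000
1 1 -1.125 1.250
2 -3 -4.594 -0.813
3 -3 -0.508 -2.134
4 -3 -8.578 0.173
5 -3 3.168 -4.323
6 -3 -18.390 2.449
7 -3 16.322 -9.685
8 -3 -43.288 10.098
9 -3 56.021 -23.664
10 1 -101.701 32.743
11 1 165.356 -57.399
12 1 -282.414 94.158
13 1 472.655 -160.039
14 1 -795.246 268.335

(exact arithmetic carried between steps; '≈' marks a value shown rounded to 6 d.p. or computed from one; I and e_prev carry over from the previous line; the table rounds u and y to 3 d.p., halves away from zero)
n=0: y=0, sp=1, e=sp−y=1; I=1, D=e−e_prev=1; u=1/2·1+3/4·1+5/4·1=2.5; next y=-1/5·0+1/2·2.5=1.25
n=1: y=1.25, sp=1, e=sp−y=-0.25; I=0.75, D=e−e_prev=-1.25; u=1/2·(-0.25)+3/4·0.75+5/4·(-1.25)=-1.125; next y=-1/5·1.25+1/2·(-1.125)=-0.8125
n=2: y=-0.8125, sp=-3, e=sp−y=-2.1875; I=-1.4375, D=e−e_prev=-1.9375; u=1/2·(-2.1875)+3/4·(-1.4375)+5/4·(-1.9375)=-4.59375; next y=-1/5·(-0.8125)+1/2·(-4.59375)=-2.134375
n=3: y=-2.134375, sp=-3, e=sp−y=-0.865625; I=-2.303125, D=e−e_prev=1.321875; u=1/2·(-0.865625)+3/4·(-2.303125)+5/4·1.321875≈-0.507813; next y=-1/5·(-2.134375)+1/2·(-0.507813)≈0.172969
n=4: y≈0.172969, sp=-3, e=sp−y≈-3.172969; I≈-5.476094, D=e−e_prev≈-2.307344; u=1/2·(-3.172969)+3/4·(-5.476094)+5/4·(-2.307344)≈-8.577734; next y=-1/5·0.172969+1/2·(-8.577734)≈-4.323461
n=5: y≈-4.323461, sp=-3, e=sp−y≈1.323461; I≈-4.152633, D=e−e_prev≈4.496430; u=1/2·1.323461+3/4·(-4.152633)+5/4·4.496430≈3.167793; next y=-1/5·(-4.323461)+1/2·3.167793≈2.448589
n=6: y≈2.448589, sp=-3, e=sp−y≈-5.448589; I≈-9.601221, D=e−e_prev≈-6.772050; u=1/2·(-5.448589)+3/4·(-9.601221)+5/4·(-6.772050)≈-18.390272; next y=-1/5·2.448589+1/2·(-18.390272)≈-9.684854
n=7: y≈-9.684854, sp=-3, e=sp−y≈6.684854; I≈-2.916368, D=e−e_prev≈12.133443; u=1/2·6.684854+3/4·(-2.916368)+5/4·12.133443≈16.321955; next y=-1/5·(-9.684854)+1/2·16.321955≈10.097948
n=8: y≈10.097948, sp=-3, e=sp−y≈-13.097948; I≈-16.014316, D=e−e_prev≈-19.782802; u=1/2·(-13.097948)+3/4·(-16.014316)+5/4·(-19.782802)≈-43.288213; next y=-1/5·10.097948+1/2·(-43.288213)≈-23.663696
n=9: y≈-23.663696, sp=-3, e=sp−y≈20.663696; I≈4.649381, D=e−e_prev≈33.761644; u=1/2·20.663696+3/4·4.649381+5/4·33.761644≈56.020939; next y=-1/5·(-23.663696)+1/2·56.020939≈32.743209
n=10: y≈32.743209, sp=1, e=sp−y≈-31.743209; I≈-27.093828, D=e−e_prev≈-52.406905; u=1/2·(-31.743209)+3/4·(-27.093828)+5/4·(-52.406905)≈-101.700607; next y=-1/5·32.743209+1/2·(-101.700607)≈-57.398945
n=11: y≈-57.398945, sp=1, e=sp−y≈58.398945; I≈31.305117, D=e−e_prev≈90.142154; u=1/2·58.398945+3/4·31.305117+5/4·90.142154≈165.356003; next y=-1/5·(-57.398945)+1/2·165.356003≈94.157791
n=12: y≈94.157791, sp=1, e=sp−y≈-93.157791; I≈-61.852674, D=e−e_prev≈-151.556736; u=1/2·(-93.157791)+3/4·(-61.852674)+5/4·(-151.556736)≈-282.414320; next y=-1/5·94.157791+1/2·(-282.414320)≈-160.038718
n=13: y≈-160.038718, sp=1, e=sp−y≈161.038718; I≈99.186045, D=e−e_prev≈254.196509; u=1/2·161.038718+3/4·99.186045+5/4·254.196509≈472.654529; next y=-1/5·(-160.038718)+1/2·472.654529≈268.335008
n=14: y≈268.335008, sp=1, e=sp−y≈-267.335008; I≈-168.148963, D=e−e_prev≈-428.373726; u=1/2·(-267.335008)+3/4·(-168.148963)+5/4·(-428.373726)≈-795.246385; next y=-1/5·268.335008+1/2·(-795.246385)≈-451.290194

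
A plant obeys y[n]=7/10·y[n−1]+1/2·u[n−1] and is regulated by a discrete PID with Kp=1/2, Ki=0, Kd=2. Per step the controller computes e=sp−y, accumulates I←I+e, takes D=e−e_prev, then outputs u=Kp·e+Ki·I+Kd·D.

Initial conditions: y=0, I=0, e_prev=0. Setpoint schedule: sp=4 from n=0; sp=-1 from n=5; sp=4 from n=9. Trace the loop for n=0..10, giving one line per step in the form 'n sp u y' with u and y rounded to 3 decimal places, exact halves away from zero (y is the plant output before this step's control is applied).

0 4 10.000 0.000
1 4 -10.500 5.000
2 4 16.375 -1.750
3 4 -18.906 6.963
4 4 27.373 -4.579
5 -1 -45.862 10.481
6 -1 59.447 -15.594
7 -1 -78.708 18.808
8 -1 102.587 -26.188
9 4 -122.780 32.961
10 4 163.716 -38.317

(exact arithmetic carried between steps; '≈' marks a value shown rounded to 6 d.p. or computed from one; I and e_prev carry over from the previous line; the table rounds u and y to 3 d.p., halves away from zero)
n=0: y=0, sp=4, e=sp−y=4; I=4, D=e−e_prev=4; u=1/2·4+0·4+2·4=10; next y=7/10·0+1/2·10=5
n=1: y=5, sp=4, e=sp−y=-1; I=3, D=e−e_prev=-5; u=1/2·(-1)+0·3+2·(-5)=-10.5; next y=7/10·5+1/2·(-10.5)=-1.75
n=2: y=-1.75, sp=4, e=sp−y=5.75; I=8.75, D=e−e_prev=6.75; u=1/2·5.75+0·8.75+2·6.75=16.375; next y=7/10·(-1.75)+1/2·16.375=6.9625
n=3: y=6.9625, sp=4, e=sp−y=-2.9625; I=5.7875, D=e−e_prev=-8.7125; u=1/2·(-2.9625)+0·5.7875+2·(-8.7125)=-18.90625; next y=7/10·6.9625+1/2·(-18.90625)=-4.579375
n=4: y=-4.579375, sp=4, e=sp−y=8.579375; I=14.366875, D=e−e_prev=11.541875; u=1/2·8.579375+0·14.366875+2·11.541875≈27.373438; next y=7/10·(-4.579375)+1/2·27.373438≈10.481156
n=5: y≈10.481156, sp=-1, e=sp−y≈-11.481156; I≈2.885719, D=e−e_prev≈-20.060531; u=1/2·(-11.481156)+0·2.885719+2·(-20.060531)≈-45.861641; next y=7/10·10.481156+1/2·(-45.861641)≈-15.594011
n=6: y≈-15.594011, sp=-1, e=sp−y≈14.594011; I≈17.479730, D=e−e_prev≈26.075167; u=1/2·14.594011+0·17.479730+2·26.075167≈59.447340; next y=7/10·(-15.594011)+1/2·59.447340≈18.807862
n=7: y≈18.807862, sp=-1, e=sp−y≈-19.807862; I≈-2.328133, D=e−e_prev≈-34.401873; u=1/2·(-19.807862)+0·(-2.328133)+2·(-34.401873)≈-78.707678; next y=7/10·18.807862+1/2·(-78.707678)≈-26.188335
n=8: y≈-26.188335, sp=-1, e=sp−y≈25.188335; I≈22.860203, D=e−e_prev≈44.996197; u=1/2·25.188335+0·22.860203+2·44.996197≈102.586562; next y=7/10·(-26.188335)+1/2·102.586562≈32.961447
n=9: y≈32.961447, sp=4, e=sp−y≈-28.961447; I≈-6.101244, D=e−e_prev≈-54.149782; u=1/2·(-28.961447)+0·(-6.101244)+2·(-54.149782)≈-122.780287; next y=7/10·32.961447+1/2·(-122.780287)≈-38.317131
n=10: y≈-38.317131, sp=4, e=sp−y≈42.317131; I≈36.215887, D=e−e_prev≈71.278577; u=1/2·42.317131+0·36.215887+2·71.278577≈163.715720; next y=7/10·(-38.317131)+1/2·163.715720≈55.035869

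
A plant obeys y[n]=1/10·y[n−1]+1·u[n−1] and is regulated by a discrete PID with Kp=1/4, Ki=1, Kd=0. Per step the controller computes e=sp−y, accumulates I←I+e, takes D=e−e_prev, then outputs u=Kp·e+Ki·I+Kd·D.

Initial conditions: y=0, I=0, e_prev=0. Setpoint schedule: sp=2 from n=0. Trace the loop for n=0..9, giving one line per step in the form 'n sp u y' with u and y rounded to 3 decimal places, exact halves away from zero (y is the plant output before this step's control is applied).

(exact arithmetic carried between steps; '≈' marks a value shown rounded to 6 d.p. or computed from one; I and e_prev carry over from the previous line; the table rounds u and y to 3 d.p., halves away from zero)
n=0: y=0, sp=2, e=sp−y=2; I=2, D=e−e_prev=2; u=1/4·2+1·2+0·2=2.5; next y=1/10·0+1·2.5=2.5
n=1: y=2.5, sp=2, e=sp−y=-0.5; I=1.5, D=e−e_prev=-2.5; u=1/4·(-0.5)+1·1.5+0·(-2.5)=1.375; next y=1/10·2.5+1·1.375=1.625
n=2: y=1.625, sp=2, e=sp−y=0.375; I=1.875, D=e−e_prev=0.875; u=1/4·0.375+1·1.875+0·0.875=1.96875; next y=1/10·1.625+1·1.96875=2.13125
n=3: y=2.13125, sp=2, e=sp−y=-0.13125; I=1.74375, D=e−e_prev=-0.50625; u=1/4·(-0.13125)+1·1.74375+0·(-0.50625)≈1.710938; next y=1/10·2.13125+1·1.710938≈1.924063
n=4: y≈1.924063, sp=2, e=sp−y≈0.075938; I≈1.819688, D=e−e_prev≈0.207188; u=1/4·0.075938+1·1.819688+0·0.207188≈1.838672; next y=1/10·1.924063+1·1.838672≈2.031078
n=5: y≈2.031078, sp=2, e=sp−y≈-0.031078; I≈1.788609, D=e−e_prev≈-0.107016; u=1/4·(-0.031078)+1·1.788609+0·(-0.107016)≈1.780840; next y=1/10·2.031078+1·1.780840≈1.983948
n=6: y≈1.983948, sp=2, e=sp−y≈0.016052; I≈1.804662, D=e−e_prev≈0.047130; u=1/4·0.016052+1·1.804662+0·0.047130≈1.808675; next y=1/10·1.983948+1·1.808675≈2.007070
n=7: y≈2.007070, sp=2, e=sp−y≈-0.007070; I≈1.797592, D=e−e_prev≈-0.023122; u=1/4·(-0.007070)+1·1.797592+0·(-0.023122)≈1.795825; next y=1/10·2.007070+1·1.795825≈1.996532
n=8: y≈1.996532, sp=2, e=sp−y≈0.003468; I≈1.801060, D=e−e_prev≈0.010538; u=1/4·0.003468+1·1.801060+0·0.010538≈1.801928; next y=1/10·1.996532+1·1.801928≈2.001581
n=9: y≈2.001581, sp=2, e=sp−y≈-0.001581; I≈1.799480, D=e−e_prev≈-0.005049; u=1/4·(-0.001581)+1·1.799480+0·(-0.005049)≈1.799085; next y=1/10·2.001581+1·1.799085≈1.999243

0 2 2.500 0.000
1 2 1.375 2.500
2 2 1.969 1.625
3 2 1.711 2.131
4 2 1.839 1.924
5 2 1.781 2.031
6 2 1.809 1.984
7 2 1.796 2.007
8 2 1.802 1.997
9 2 1.799 2.002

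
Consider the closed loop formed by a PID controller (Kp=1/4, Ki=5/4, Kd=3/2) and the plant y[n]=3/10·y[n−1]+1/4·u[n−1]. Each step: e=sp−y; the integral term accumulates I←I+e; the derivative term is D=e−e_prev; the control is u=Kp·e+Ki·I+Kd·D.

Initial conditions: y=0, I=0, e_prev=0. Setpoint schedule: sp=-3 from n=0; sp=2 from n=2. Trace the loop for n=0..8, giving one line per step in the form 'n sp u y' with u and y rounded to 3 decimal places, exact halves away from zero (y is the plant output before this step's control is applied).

(exact arithmetic carried between steps; '≈' marks a value shown rounded to 6 d.p. or computed from one; I and e_prev carry over from the previous line; the table rounds u and y to 3 d.p., halves away from zero)
n=0: y=0, sp=-3, e=sp−y=-3; I=-3, D=e−e_prev=-3; u=1/4·(-3)+5/4·(-3)+3/2·(-3)=-9; next y=3/10·0+1/4·(-9)=-2.25
n=1: y=-2.25, sp=-3, e=sp−y=-0.75; I=-3.75, D=e−e_prev=2.25; u=1/4·(-0.75)+5/4·(-3.75)+3/2·2.25=-1.5; next y=3/10·(-2.25)+1/4·(-1.5)=-1.05
n=2: y=-1.05, sp=2, e=sp−y=3.05; I=-0.7, D=e−e_prev=3.8; u=1/4·3.05+5/4·(-0.7)+3/2·3.8=5.5875; next y=3/10·(-1.05)+1/4·5.5875=1.081875
n=3: y=1.081875, sp=2, e=sp−y=0.918125; I=0.218125, D=e−e_prev=-2.131875; u=1/4·0.918125+5/4·0.218125+3/2·(-2.131875)=-2.695625; next y=3/10·1.081875+1/4·(-2.695625)≈-0.349344
n=4: y≈-0.349344, sp=2, e=sp−y≈2.349344; I≈2.567469, D=e−e_prev≈1.431219; u=1/4·2.349344+5/4·2.567469+3/2·1.431219≈5.9435; next y=3/10·(-0.349344)+1/4·5.9435≈1.381072
n=5: y≈1.381072, sp=2, e=sp−y≈0.618928; I≈3.186397, D=e−e_prev≈-1.730416; u=1/4·0.618928+5/4·3.186397+3/2·(-1.730416)≈1.542105; next y=3/10·1.381072+1/4·1.542105≈0.799848
n=6: y≈0.799848, sp=2, e=sp−y≈1.200152; I≈4.386549, D=e−e_prev≈0.581224; u=1/4·1.200152+5/4·4.386549+3/2·0.581224≈6.655061; next y=3/10·0.799848+1/4·6.655061≈1.903719
n=7: y≈1.903719, sp=2, e=sp−y≈0.096281; I≈4.482830, D=e−e_prev≈-1.103872; u=1/4·0.096281+5/4·4.482830+3/2·(-1.103872)≈3.971800; next y=3/10·1.903719+1/4·3.971800≈1.564066
n=8: y≈1.564066, sp=2, e=sp−y≈0.435934; I≈4.918764, D=e−e_prev≈0.339654; u=1/4·0.435934+5/4·4.918764+3/2·0.339654≈6.766919; next y=3/10·1.564066+1/4·6.766919≈2.160949

0 -3 -9.000 0.000
1 -3 -1.500 -2.250
2 2 5.588 -1.050
3 2 -2.696 1.082
4 2 5.944 -0.349
5 2 1.542 1.381
6 2 6.655 0.800
7 2 3.972 1.904
8 2 6.767 1.564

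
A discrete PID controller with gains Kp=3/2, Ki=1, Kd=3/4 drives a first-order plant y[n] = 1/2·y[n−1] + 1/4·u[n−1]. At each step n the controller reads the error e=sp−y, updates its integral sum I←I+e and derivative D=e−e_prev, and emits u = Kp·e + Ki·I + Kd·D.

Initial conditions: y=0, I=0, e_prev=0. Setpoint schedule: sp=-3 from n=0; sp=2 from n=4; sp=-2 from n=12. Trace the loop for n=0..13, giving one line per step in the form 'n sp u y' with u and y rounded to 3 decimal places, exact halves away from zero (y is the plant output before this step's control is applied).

(exact arithmetic carried between steps; '≈' marks a value shown rounded to 6 d.p. or computed from one; I and e_prev carry over from the previous line; the table rounds u and y to 3 d.p., halves away from zero)
n=0: y=0, sp=-3, e=sp−y=-3; I=-3, D=e−e_prev=-3; u=3/2·(-3)+1·(-3)+3/4·(-3)=-9.75; next y=1/2·0+1/4·(-9.75)=-2.4375
n=1: y=-2.4375, sp=-3, e=sp−y=-0.5625; I=-3.5625, D=e−e_prev=2.4375; u=3/2·(-0.5625)+1·(-3.5625)+3/4·2.4375=-2.578125; next y=1/2·(-2.4375)+1/4·(-2.578125)≈-1.863281
n=2: y≈-1.863281, sp=-3, e=sp−y≈-1.136719; I≈-4.699219, D=e−e_prev≈-0.574219; u=3/2·(-1.136719)+1·(-4.699219)+3/4·(-0.574219)≈-6.834961; next y=1/2·(-1.863281)+1/4·(-6.834961)≈-2.640381
n=3: y≈-2.640381, sp=-3, e=sp−y≈-0.359619; I≈-5.058838, D=e−e_prev≈0.777100; u=3/2·(-0.359619)+1·(-5.058838)+3/4·0.777100≈-5.015442; next y=1/2·(-2.640381)+1/4·(-5.015442)≈-2.574051
n=4: y≈-2.574051, sp=2, e=sp−y≈4.574051; I≈-0.484787, D=e−e_prev≈4.933670; u=3/2·4.574051+1·(-0.484787)+3/4·4.933670≈10.076542; next y=1/2·(-2.574051)+1/4·10.076542≈1.232110
n=5: y≈1.232110, sp=2, e=sp−y≈0.767890; I≈0.283103, D=e−e_prev≈-3.806161; u=3/2·0.767890+1·0.283103+3/4·(-3.806161)≈-1.419683; next y=1/2·1.232110+1/4·(-1.419683)≈0.261134
n=6: y≈0.261134, sp=2, e=sp−y≈1.738866; I≈2.021969, D=e−e_prev≈0.970976; u=3/2·1.738866+1·2.021969+3/4·0.970976≈5.358499; next y=1/2·0.261134+1/4·5.358499≈1.470192
n=7: y≈1.470192, sp=2, e=sp−y≈0.529808; I≈2.551777, D=e−e_prev≈-1.209058; u=3/2·0.529808+1·2.551777+3/4·(-1.209058)≈2.439696; next y=1/2·1.470192+1/4·2.439696≈1.345020
n=8: y≈1.345020, sp=2, e=sp−y≈0.654980; I≈3.206757, D=e−e_prev≈0.125172; u=3/2·0.654980+1·3.206757+3/4·0.125172≈4.283106; next y=1/2·1.345020+1/4·4.283106≈1.743286
n=9: y≈1.743286, sp=2, e=sp−y≈0.256714; I≈3.463470, D=e−e_prev≈-0.398267; u=3/2·0.256714+1·3.463470+3/4·(-0.398267)≈3.549841; next y=1/2·1.743286+1/4·3.549841≈1.759103
n=10: y≈1.759103, sp=2, e=sp−y≈0.240897; I≈3.704367, D=e−e_prev≈-0.015817; u=3/2·0.240897+1·3.704367+3/4·(-0.015817)≈4.053849; next y=1/2·1.759103+1/4·4.053849≈1.893014
n=11: y≈1.893014, sp=2, e=sp−y≈0.106986; I≈3.811353, D=e−e_prev≈-0.133911; u=3/2·0.106986+1·3.811353+3/4·(-0.133911)≈3.871399; next y=1/2·1.893014+1/4·3.871399≈1.914357
n=12: y≈1.914357, sp=-2, e=sp−y≈-3.914357; I≈-0.103004, D=e−e_prev≈-4.021343; u=3/2·(-3.914357)+1·(-0.103004)+3/4·(-4.021343)≈-8.990546; next y=1/2·1.914357+1/4·(-8.990546)≈-1.290458
n=13: y≈-1.290458, sp=-2, e=sp−y≈-0.709542; I≈-0.812546, D=e−e_prev≈3.204815; u=3/2·(-0.709542)+1·(-0.812546)+3/4·3.204815≈0.526753; next y=1/2·(-1.290458)+1/4·0.526753≈-0.513541

0 -3 -9.750 0.000
1 -3 -2.578 -2.438
2 -3 -6.835 -1.863
3 -3 -5.015 -2.640
4 2 10.077 -2.574
5 2 -1.420 1.232
6 2 5.358 0.261
7 2 2.440 1.470
8 2 4.283 1.345
9 2 3.550 1.743
10 2 4.054 1.759
11 2 3.871 1.893
12 -2 -8.991 1.914
13 -2 0.527 -1.290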